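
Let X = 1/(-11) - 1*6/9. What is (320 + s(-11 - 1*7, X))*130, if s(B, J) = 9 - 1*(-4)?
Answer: 43290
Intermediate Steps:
X = -25/33 (X = 1*(-1/11) - 6*⅑ = -1/11 - ⅔ = -25/33 ≈ -0.75758)
s(B, J) = 13 (s(B, J) = 9 + 4 = 13)
(320 + s(-11 - 1*7, X))*130 = (320 + 13)*130 = 333*130 = 43290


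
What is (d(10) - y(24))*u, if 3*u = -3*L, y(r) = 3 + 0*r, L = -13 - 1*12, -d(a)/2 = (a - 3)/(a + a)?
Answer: -185/2 ≈ -92.500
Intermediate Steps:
d(a) = -(-3 + a)/a (d(a) = -2*(a - 3)/(a + a) = -2*(-3 + a)/(2*a) = -2*(-3 + a)*1/(2*a) = -(-3 + a)/a)
L = -25 (L = -13 - 12 = -25)
y(r) = 3 (y(r) = 3 + 0 = 3)
u = 25 (u = (-3*(-25))/3 = (⅓)*75 = 25)
(d(10) - y(24))*u = ((3 - 1*10)/10 - 1*3)*25 = ((3 - 10)/10 - 3)*25 = ((⅒)*(-7) - 3)*25 = (-7/10 - 3)*25 = -37/10*25 = -185/2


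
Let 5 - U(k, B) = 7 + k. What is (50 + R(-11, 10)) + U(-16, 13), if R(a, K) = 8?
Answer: 72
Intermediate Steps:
U(k, B) = -2 - k (U(k, B) = 5 - (7 + k) = 5 + (-7 - k) = -2 - k)
(50 + R(-11, 10)) + U(-16, 13) = (50 + 8) + (-2 - 1*(-16)) = 58 + (-2 + 16) = 58 + 14 = 72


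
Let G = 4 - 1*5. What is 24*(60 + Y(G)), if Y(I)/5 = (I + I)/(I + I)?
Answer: 1560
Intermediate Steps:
G = -1 (G = 4 - 5 = -1)
Y(I) = 5 (Y(I) = 5*((I + I)/(I + I)) = 5*((2*I)/((2*I))) = 5*((2*I)*(1/(2*I))) = 5*1 = 5)
24*(60 + Y(G)) = 24*(60 + 5) = 24*65 = 1560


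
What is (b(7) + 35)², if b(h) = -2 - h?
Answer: 676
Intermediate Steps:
(b(7) + 35)² = ((-2 - 1*7) + 35)² = ((-2 - 7) + 35)² = (-9 + 35)² = 26² = 676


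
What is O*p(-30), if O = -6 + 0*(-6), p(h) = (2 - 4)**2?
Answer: -24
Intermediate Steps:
p(h) = 4 (p(h) = (-2)**2 = 4)
O = -6 (O = -6 + 0 = -6)
O*p(-30) = -6*4 = -24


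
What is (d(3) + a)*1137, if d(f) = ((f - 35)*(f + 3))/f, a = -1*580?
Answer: -732228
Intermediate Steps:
a = -580
d(f) = (-35 + f)*(3 + f)/f (d(f) = ((-35 + f)*(3 + f))/f = (-35 + f)*(3 + f)/f)
(d(3) + a)*1137 = ((-32 + 3 - 105/3) - 580)*1137 = ((-32 + 3 - 105*⅓) - 580)*1137 = ((-32 + 3 - 35) - 580)*1137 = (-64 - 580)*1137 = -644*1137 = -732228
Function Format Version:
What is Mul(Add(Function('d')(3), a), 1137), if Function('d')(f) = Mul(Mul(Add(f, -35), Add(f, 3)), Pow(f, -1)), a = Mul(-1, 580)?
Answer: -732228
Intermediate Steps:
a = -580
Function('d')(f) = Mul(Pow(f, -1), Add(-35, f), Add(3, f)) (Function('d')(f) = Mul(Mul(Add(-35, f), Add(3, f)), Pow(f, -1)) = Mul(Pow(f, -1), Add(-35, f), Add(3, f)))
Mul(Add(Function('d')(3), a), 1137) = Mul(Add(Add(-32, 3, Mul(-105, Pow(3, -1))), -580), 1137) = Mul(Add(Add(-32, 3, Mul(-105, Rational(1, 3))), -580), 1137) = Mul(Add(Add(-32, 3, -35), -580), 1137) = Mul(Add(-64, -580), 1137) = Mul(-644, 1137) = -732228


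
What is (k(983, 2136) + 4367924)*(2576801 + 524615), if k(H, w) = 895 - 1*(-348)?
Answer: 13550604440472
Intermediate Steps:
k(H, w) = 1243 (k(H, w) = 895 + 348 = 1243)
(k(983, 2136) + 4367924)*(2576801 + 524615) = (1243 + 4367924)*(2576801 + 524615) = 4369167*3101416 = 13550604440472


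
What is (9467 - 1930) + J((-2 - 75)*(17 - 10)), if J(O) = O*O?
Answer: 298058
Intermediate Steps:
J(O) = O²
(9467 - 1930) + J((-2 - 75)*(17 - 10)) = (9467 - 1930) + ((-2 - 75)*(17 - 10))² = 7537 + (-77*7)² = 7537 + (-539)² = 7537 + 290521 = 298058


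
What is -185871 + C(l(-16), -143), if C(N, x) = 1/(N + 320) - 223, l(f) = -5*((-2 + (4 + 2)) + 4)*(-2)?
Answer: -74437599/400 ≈ -1.8609e+5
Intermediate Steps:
l(f) = 80 (l(f) = -5*((-2 + 6) + 4)*(-2) = -5*(4 + 4)*(-2) = -5*8*(-2) = -40*(-2) = 80)
C(N, x) = -223 + 1/(320 + N) (C(N, x) = 1/(320 + N) - 223 = -223 + 1/(320 + N))
-185871 + C(l(-16), -143) = -185871 + (-71359 - 223*80)/(320 + 80) = -185871 + (-71359 - 17840)/400 = -185871 + (1/400)*(-89199) = -185871 - 89199/400 = -74437599/400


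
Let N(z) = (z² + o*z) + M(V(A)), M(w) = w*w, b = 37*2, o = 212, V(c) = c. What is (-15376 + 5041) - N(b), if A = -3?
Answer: -31508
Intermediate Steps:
b = 74
M(w) = w²
N(z) = 9 + z² + 212*z (N(z) = (z² + 212*z) + (-3)² = (z² + 212*z) + 9 = 9 + z² + 212*z)
(-15376 + 5041) - N(b) = (-15376 + 5041) - (9 + 74² + 212*74) = -10335 - (9 + 5476 + 15688) = -10335 - 1*21173 = -10335 - 21173 = -31508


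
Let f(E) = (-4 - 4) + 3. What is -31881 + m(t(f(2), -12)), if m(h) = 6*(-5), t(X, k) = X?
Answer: -31911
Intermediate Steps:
f(E) = -5 (f(E) = -8 + 3 = -5)
m(h) = -30
-31881 + m(t(f(2), -12)) = -31881 - 30 = -31911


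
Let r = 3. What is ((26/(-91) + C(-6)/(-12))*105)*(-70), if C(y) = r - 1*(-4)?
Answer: 12775/2 ≈ 6387.5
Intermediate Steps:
C(y) = 7 (C(y) = 3 - 1*(-4) = 3 + 4 = 7)
((26/(-91) + C(-6)/(-12))*105)*(-70) = ((26/(-91) + 7/(-12))*105)*(-70) = ((26*(-1/91) + 7*(-1/12))*105)*(-70) = ((-2/7 - 7/12)*105)*(-70) = -73/84*105*(-70) = -365/4*(-70) = 12775/2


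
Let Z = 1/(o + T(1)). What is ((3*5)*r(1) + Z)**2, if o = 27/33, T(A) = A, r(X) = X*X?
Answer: 96721/400 ≈ 241.80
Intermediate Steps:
r(X) = X**2
o = 9/11 (o = 27*(1/33) = 9/11 ≈ 0.81818)
Z = 11/20 (Z = 1/(9/11 + 1) = 1/(20/11) = 11/20 ≈ 0.55000)
((3*5)*r(1) + Z)**2 = ((3*5)*1**2 + 11/20)**2 = (15*1 + 11/20)**2 = (15 + 11/20)**2 = (311/20)**2 = 96721/400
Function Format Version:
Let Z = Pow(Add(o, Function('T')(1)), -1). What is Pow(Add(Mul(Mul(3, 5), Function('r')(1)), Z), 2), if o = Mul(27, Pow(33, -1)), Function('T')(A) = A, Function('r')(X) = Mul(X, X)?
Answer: Rational(96721, 400) ≈ 241.80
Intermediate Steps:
Function('r')(X) = Pow(X, 2)
o = Rational(9, 11) (o = Mul(27, Rational(1, 33)) = Rational(9, 11) ≈ 0.81818)
Z = Rational(11, 20) (Z = Pow(Add(Rational(9, 11), 1), -1) = Pow(Rational(20, 11), -1) = Rational(11, 20) ≈ 0.55000)
Pow(Add(Mul(Mul(3, 5), Function('r')(1)), Z), 2) = Pow(Add(Mul(Mul(3, 5), Pow(1, 2)), Rational(11, 20)), 2) = Pow(Add(Mul(15, 1), Rational(11, 20)), 2) = Pow(Add(15, Rational(11, 20)), 2) = Pow(Rational(311, 20), 2) = Rational(96721, 400)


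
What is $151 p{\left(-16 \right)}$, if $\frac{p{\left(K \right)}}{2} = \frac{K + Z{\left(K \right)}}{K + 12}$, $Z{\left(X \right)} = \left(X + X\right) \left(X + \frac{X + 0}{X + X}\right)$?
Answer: $-36240$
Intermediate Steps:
$Z{\left(X \right)} = 2 X \left(\frac{1}{2} + X\right)$ ($Z{\left(X \right)} = 2 X \left(X + \frac{X}{2 X}\right) = 2 X \left(X + X \frac{1}{2 X}\right) = 2 X \left(X + \frac{1}{2}\right) = 2 X \left(\frac{1}{2} + X\right)$)
$p{\left(K \right)} = \frac{2 \left(K + K \left(1 + 2 K\right)\right)}{12 + K}$ ($p{\left(K \right)} = 2 \frac{K + K \left(1 + 2 K\right)}{K + 12} = 2 \frac{K + K \left(1 + 2 K\right)}{12 + K} = \frac{2 \left(K + K \left(1 + 2 K\right)\right)}{12 + K}$)
$151 p{\left(-16 \right)} = 151 \cdot 4 \left(-16\right) \frac{1}{12 - 16} \left(1 - 16\right) = 151 \cdot 4 \left(-16\right) \frac{1}{-4} \left(-15\right) = 151 \cdot 4 \left(-16\right) \left(- \frac{1}{4}\right) \left(-15\right) = 151 \left(-240\right) = -36240$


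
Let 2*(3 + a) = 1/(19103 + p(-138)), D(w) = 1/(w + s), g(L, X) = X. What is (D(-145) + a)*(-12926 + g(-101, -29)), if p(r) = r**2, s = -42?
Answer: 555472066155/14266978 ≈ 38934.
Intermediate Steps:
D(w) = 1/(-42 + w) (D(w) = 1/(w - 42) = 1/(-42 + w))
a = -228881/76294 (a = -3 + 1/(2*(19103 + (-138)**2)) = -3 + 1/(2*(19103 + 19044)) = -3 + (1/2)/38147 = -3 + (1/2)*(1/38147) = -3 + 1/76294 = -228881/76294 ≈ -3.0000)
(D(-145) + a)*(-12926 + g(-101, -29)) = (1/(-42 - 145) - 228881/76294)*(-12926 - 29) = (1/(-187) - 228881/76294)*(-12955) = (-1/187 - 228881/76294)*(-12955) = -42877041/14266978*(-12955) = 555472066155/14266978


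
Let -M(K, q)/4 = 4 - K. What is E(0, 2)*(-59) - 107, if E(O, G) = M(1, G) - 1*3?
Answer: 778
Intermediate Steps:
M(K, q) = -16 + 4*K (M(K, q) = -4*(4 - K) = -16 + 4*K)
E(O, G) = -15 (E(O, G) = (-16 + 4*1) - 1*3 = (-16 + 4) - 3 = -12 - 3 = -15)
E(0, 2)*(-59) - 107 = -15*(-59) - 107 = 885 - 107 = 778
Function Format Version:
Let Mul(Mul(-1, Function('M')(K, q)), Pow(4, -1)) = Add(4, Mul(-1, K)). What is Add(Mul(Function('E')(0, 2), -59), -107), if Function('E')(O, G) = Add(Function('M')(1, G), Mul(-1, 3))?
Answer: 778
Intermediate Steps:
Function('M')(K, q) = Add(-16, Mul(4, K)) (Function('M')(K, q) = Mul(-4, Add(4, Mul(-1, K))) = Add(-16, Mul(4, K)))
Function('E')(O, G) = -15 (Function('E')(O, G) = Add(Add(-16, Mul(4, 1)), Mul(-1, 3)) = Add(Add(-16, 4), -3) = Add(-12, -3) = -15)
Add(Mul(Function('E')(0, 2), -59), -107) = Add(Mul(-15, -59), -107) = Add(885, -107) = 778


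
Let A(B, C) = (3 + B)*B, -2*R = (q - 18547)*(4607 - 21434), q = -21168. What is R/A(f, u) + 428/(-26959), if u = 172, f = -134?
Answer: -18016291604719/946476572 ≈ -19035.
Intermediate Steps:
R = -668284305/2 (R = -(-21168 - 18547)*(4607 - 21434)/2 = -(-39715)*(-16827)/2 = -½*668284305 = -668284305/2 ≈ -3.3414e+8)
A(B, C) = B*(3 + B)
R/A(f, u) + 428/(-26959) = -668284305*(-1/(134*(3 - 134)))/2 + 428/(-26959) = -668284305/(2*((-134*(-131)))) + 428*(-1/26959) = -668284305/2/17554 - 428/26959 = -668284305/2*1/17554 - 428/26959 = -668284305/35108 - 428/26959 = -18016291604719/946476572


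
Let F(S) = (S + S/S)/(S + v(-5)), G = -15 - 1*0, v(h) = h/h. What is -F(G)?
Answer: -1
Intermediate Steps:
v(h) = 1
G = -15 (G = -15 + 0 = -15)
F(S) = 1 (F(S) = (S + S/S)/(S + 1) = (S + 1)/(1 + S) = (1 + S)/(1 + S) = 1)
-F(G) = -1*1 = -1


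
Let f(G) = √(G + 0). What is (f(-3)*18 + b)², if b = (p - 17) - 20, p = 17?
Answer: -572 - 720*I*√3 ≈ -572.0 - 1247.1*I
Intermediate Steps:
f(G) = √G
b = -20 (b = (17 - 17) - 20 = 0 - 20 = -20)
(f(-3)*18 + b)² = (√(-3)*18 - 20)² = ((I*√3)*18 - 20)² = (18*I*√3 - 20)² = (-20 + 18*I*√3)²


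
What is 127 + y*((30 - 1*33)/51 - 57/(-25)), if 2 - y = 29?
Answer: 28487/425 ≈ 67.028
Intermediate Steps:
y = -27 (y = 2 - 1*29 = 2 - 29 = -27)
127 + y*((30 - 1*33)/51 - 57/(-25)) = 127 - 27*((30 - 1*33)/51 - 57/(-25)) = 127 - 27*((30 - 33)*(1/51) - 57*(-1/25)) = 127 - 27*(-3*1/51 + 57/25) = 127 - 27*(-1/17 + 57/25) = 127 - 27*944/425 = 127 - 25488/425 = 28487/425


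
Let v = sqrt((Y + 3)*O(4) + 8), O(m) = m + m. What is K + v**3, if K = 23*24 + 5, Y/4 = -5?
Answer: 557 - 1024*I*sqrt(2) ≈ 557.0 - 1448.2*I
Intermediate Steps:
Y = -20 (Y = 4*(-5) = -20)
O(m) = 2*m
K = 557 (K = 552 + 5 = 557)
v = 8*I*sqrt(2) (v = sqrt((-20 + 3)*(2*4) + 8) = sqrt(-17*8 + 8) = sqrt(-136 + 8) = sqrt(-128) = 8*I*sqrt(2) ≈ 11.314*I)
K + v**3 = 557 + (8*I*sqrt(2))**3 = 557 - 1024*I*sqrt(2)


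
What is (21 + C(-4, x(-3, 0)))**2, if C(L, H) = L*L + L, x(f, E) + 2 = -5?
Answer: 1089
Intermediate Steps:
x(f, E) = -7 (x(f, E) = -2 - 5 = -7)
C(L, H) = L + L**2 (C(L, H) = L**2 + L = L + L**2)
(21 + C(-4, x(-3, 0)))**2 = (21 - 4*(1 - 4))**2 = (21 - 4*(-3))**2 = (21 + 12)**2 = 33**2 = 1089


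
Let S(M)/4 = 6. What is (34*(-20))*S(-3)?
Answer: -16320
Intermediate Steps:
S(M) = 24 (S(M) = 4*6 = 24)
(34*(-20))*S(-3) = (34*(-20))*24 = -680*24 = -16320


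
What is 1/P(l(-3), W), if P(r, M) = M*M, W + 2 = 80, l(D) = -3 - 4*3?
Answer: 1/6084 ≈ 0.00016437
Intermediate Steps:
l(D) = -15 (l(D) = -3 - 12 = -15)
W = 78 (W = -2 + 80 = 78)
P(r, M) = M**2
1/P(l(-3), W) = 1/(78**2) = 1/6084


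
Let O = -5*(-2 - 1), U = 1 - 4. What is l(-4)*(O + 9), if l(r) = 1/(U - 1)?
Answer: -6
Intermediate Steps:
U = -3
O = 15 (O = -5*(-3) = 15)
l(r) = -1/4 (l(r) = 1/(-3 - 1) = 1/(-4) = -1/4)
l(-4)*(O + 9) = -(15 + 9)/4 = -1/4*24 = -6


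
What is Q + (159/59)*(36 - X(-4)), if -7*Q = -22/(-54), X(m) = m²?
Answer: 600371/11151 ≈ 53.840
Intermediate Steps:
Q = -11/189 (Q = -(-22)/(7*(-54)) = -(-22)*(-1)/(7*54) = -⅐*11/27 = -11/189 ≈ -0.058201)
Q + (159/59)*(36 - X(-4)) = -11/189 + (159/59)*(36 - 1*(-4)²) = -11/189 + (159*(1/59))*(36 - 1*16) = -11/189 + 159*(36 - 16)/59 = -11/189 + (159/59)*20 = -11/189 + 3180/59 = 600371/11151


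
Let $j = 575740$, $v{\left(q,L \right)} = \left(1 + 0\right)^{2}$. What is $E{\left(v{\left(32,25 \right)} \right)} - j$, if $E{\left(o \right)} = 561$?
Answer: $-575179$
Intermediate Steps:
$v{\left(q,L \right)} = 1$ ($v{\left(q,L \right)} = 1^{2} = 1$)
$E{\left(v{\left(32,25 \right)} \right)} - j = 561 - 575740 = -575179$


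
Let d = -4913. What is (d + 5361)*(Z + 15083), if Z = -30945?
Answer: -7106176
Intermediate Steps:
(d + 5361)*(Z + 15083) = (-4913 + 5361)*(-30945 + 15083) = 448*(-15862) = -7106176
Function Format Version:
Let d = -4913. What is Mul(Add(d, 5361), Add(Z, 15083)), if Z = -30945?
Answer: -7106176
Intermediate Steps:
Mul(Add(d, 5361), Add(Z, 15083)) = Mul(Add(-4913, 5361), Add(-30945, 15083)) = Mul(448, -15862) = -7106176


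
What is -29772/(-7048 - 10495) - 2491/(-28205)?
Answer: 883418873/494800315 ≈ 1.7854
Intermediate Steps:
-29772/(-7048 - 10495) - 2491/(-28205) = -29772/(-17543) - 2491*(-1/28205) = -29772*(-1/17543) + 2491/28205 = 29772/17543 + 2491/28205 = 883418873/494800315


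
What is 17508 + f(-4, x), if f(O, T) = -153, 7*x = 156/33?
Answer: 17355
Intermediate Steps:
x = 52/77 (x = (156/33)/7 = (156*(1/33))/7 = (⅐)*(52/11) = 52/77 ≈ 0.67532)
17508 + f(-4, x) = 17508 - 153 = 17355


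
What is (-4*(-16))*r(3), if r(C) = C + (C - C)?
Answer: 192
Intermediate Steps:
r(C) = C (r(C) = C + 0 = C)
(-4*(-16))*r(3) = -4*(-16)*3 = 64*3 = 192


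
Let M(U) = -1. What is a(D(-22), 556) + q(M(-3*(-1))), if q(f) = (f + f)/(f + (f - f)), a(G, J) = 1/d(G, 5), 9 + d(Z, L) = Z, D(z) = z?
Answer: 61/31 ≈ 1.9677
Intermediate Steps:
d(Z, L) = -9 + Z
a(G, J) = 1/(-9 + G)
q(f) = 2 (q(f) = (2*f)/(f + 0) = (2*f)/f = 2)
a(D(-22), 556) + q(M(-3*(-1))) = 1/(-9 - 22) + 2 = 1/(-31) + 2 = -1/31 + 2 = 61/31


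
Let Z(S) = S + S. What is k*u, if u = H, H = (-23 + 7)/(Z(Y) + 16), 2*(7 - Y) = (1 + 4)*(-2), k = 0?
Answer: 0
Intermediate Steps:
Y = 12 (Y = 7 - (1 + 4)*(-2)/2 = 7 - 5*(-2)/2 = 7 - ½*(-10) = 7 + 5 = 12)
Z(S) = 2*S
H = -⅖ (H = (-23 + 7)/(2*12 + 16) = -16/(24 + 16) = -16/40 = -16*1/40 = -⅖ ≈ -0.40000)
u = -⅖ ≈ -0.40000
k*u = 0*(-⅖) = 0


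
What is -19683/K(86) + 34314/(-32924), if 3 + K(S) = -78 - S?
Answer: 321156327/2749154 ≈ 116.82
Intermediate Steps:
K(S) = -81 - S (K(S) = -3 + (-78 - S) = -81 - S)
-19683/K(86) + 34314/(-32924) = -19683/(-81 - 1*86) + 34314/(-32924) = -19683/(-81 - 86) + 34314*(-1/32924) = -19683/(-167) - 17157/16462 = -19683*(-1/167) - 17157/16462 = 19683/167 - 17157/16462 = 321156327/2749154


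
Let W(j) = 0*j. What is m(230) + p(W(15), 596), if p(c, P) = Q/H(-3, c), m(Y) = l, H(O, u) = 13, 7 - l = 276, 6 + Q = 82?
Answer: -3421/13 ≈ -263.15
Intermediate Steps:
Q = 76 (Q = -6 + 82 = 76)
W(j) = 0
l = -269 (l = 7 - 1*276 = 7 - 276 = -269)
m(Y) = -269
p(c, P) = 76/13
m(230) + p(W(15), 596) = -269 + 76/13 = -3421/13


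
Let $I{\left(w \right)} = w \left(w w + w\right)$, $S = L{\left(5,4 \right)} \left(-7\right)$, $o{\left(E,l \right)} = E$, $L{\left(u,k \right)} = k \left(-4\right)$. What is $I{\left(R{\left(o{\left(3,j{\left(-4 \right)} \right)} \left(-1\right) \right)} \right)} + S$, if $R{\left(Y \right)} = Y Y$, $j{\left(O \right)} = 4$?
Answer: $922$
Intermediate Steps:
$L{\left(u,k \right)} = - 4 k$
$R{\left(Y \right)} = Y^{2}$
$S = 112$ ($S = \left(-4\right) 4 \left(-7\right) = \left(-16\right) \left(-7\right) = 112$)
$I{\left(w \right)} = w \left(w + w^{2}\right)$ ($I{\left(w \right)} = w \left(w^{2} + w\right) = w \left(w + w^{2}\right)$)
$I{\left(R{\left(o{\left(3,j{\left(-4 \right)} \right)} \left(-1\right) \right)} \right)} + S = \left(\left(3 \left(-1\right)\right)^{2}\right)^{2} \left(1 + \left(3 \left(-1\right)\right)^{2}\right) + 112 = \left(\left(-3\right)^{2}\right)^{2} \left(1 + \left(-3\right)^{2}\right) + 112 = 9^{2} \left(1 + 9\right) + 112 = 81 \cdot 10 + 112 = 810 + 112 = 922$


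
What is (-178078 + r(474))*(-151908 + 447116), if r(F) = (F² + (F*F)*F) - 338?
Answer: 31452252658272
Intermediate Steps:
r(F) = -338 + F² + F³ (r(F) = (F² + F²*F) - 338 = (F² + F³) - 338 = -338 + F² + F³)
(-178078 + r(474))*(-151908 + 447116) = (-178078 + (-338 + 474² + 474³))*(-151908 + 447116) = (-178078 + (-338 + 224676 + 106496424))*295208 = (-178078 + 106720762)*295208 = 106542684*295208 = 31452252658272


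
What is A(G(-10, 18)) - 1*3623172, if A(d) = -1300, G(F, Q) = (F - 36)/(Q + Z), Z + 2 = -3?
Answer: -3624472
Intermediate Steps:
Z = -5 (Z = -2 - 3 = -5)
G(F, Q) = (-36 + F)/(-5 + Q) (G(F, Q) = (F - 36)/(Q - 5) = (-36 + F)/(-5 + Q))
A(G(-10, 18)) - 1*3623172 = -1300 - 1*3623172 = -1300 - 3623172 = -3624472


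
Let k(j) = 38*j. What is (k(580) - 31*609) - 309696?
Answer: -306535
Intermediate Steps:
(k(580) - 31*609) - 309696 = (38*580 - 31*609) - 309696 = (22040 - 18879) - 309696 = 3161 - 309696 = -306535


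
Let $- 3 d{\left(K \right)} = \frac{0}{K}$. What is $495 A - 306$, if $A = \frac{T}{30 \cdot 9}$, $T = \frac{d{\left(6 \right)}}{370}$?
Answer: $-306$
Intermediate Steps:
$d{\left(K \right)} = 0$ ($d{\left(K \right)} = - \frac{0 \frac{1}{K}}{3} = \left(- \frac{1}{3}\right) 0 = 0$)
$T = 0$ ($T = \frac{0}{370} = 0 \cdot \frac{1}{370} = 0$)
$A = 0$ ($A = \frac{0}{30 \cdot 9} = \frac{0}{270} = 0 \cdot \frac{1}{270} = 0$)
$495 A - 306 = 495 \cdot 0 - 306 = 0 - 306 = -306$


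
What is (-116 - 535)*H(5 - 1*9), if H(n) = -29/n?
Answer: -18879/4 ≈ -4719.8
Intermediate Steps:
(-116 - 535)*H(5 - 1*9) = (-116 - 535)*(-29/(5 - 1*9)) = -(-18879)/(5 - 9) = -(-18879)/(-4) = -(-18879)*(-1)/4 = -651*29/4 = -18879/4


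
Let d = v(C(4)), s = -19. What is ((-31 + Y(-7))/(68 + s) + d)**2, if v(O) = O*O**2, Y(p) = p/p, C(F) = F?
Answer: 9647236/2401 ≈ 4018.0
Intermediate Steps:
Y(p) = 1
v(O) = O**3
d = 64 (d = 4**3 = 64)
((-31 + Y(-7))/(68 + s) + d)**2 = ((-31 + 1)/(68 - 19) + 64)**2 = (-30/49 + 64)**2 = (3106/49)**2 = 9647236/2401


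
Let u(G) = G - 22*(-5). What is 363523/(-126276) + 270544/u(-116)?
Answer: -5694232547/126276 ≈ -45094.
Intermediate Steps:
u(G) = 110 + G (u(G) = G - 1*(-110) = G + 110 = 110 + G)
363523/(-126276) + 270544/u(-116) = 363523/(-126276) + 270544/(110 - 116) = 363523*(-1/126276) + 270544/(-6) = -363523/126276 + 270544*(-⅙) = -363523/126276 - 135272/3 = -5694232547/126276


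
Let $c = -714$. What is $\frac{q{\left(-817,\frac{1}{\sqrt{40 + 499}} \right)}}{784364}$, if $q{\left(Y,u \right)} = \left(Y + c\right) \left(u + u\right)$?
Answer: $- \frac{1531 \sqrt{11}}{30198014} \approx -0.00016815$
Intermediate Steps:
$q{\left(Y,u \right)} = 2 u \left(-714 + Y\right)$ ($q{\left(Y,u \right)} = \left(Y - 714\right) \left(u + u\right) = \left(-714 + Y\right) 2 u = 2 u \left(-714 + Y\right)$)
$\frac{q{\left(-817,\frac{1}{\sqrt{40 + 499}} \right)}}{784364} = \frac{2 \frac{1}{\sqrt{40 + 499}} \left(-714 - 817\right)}{784364} = 2 \frac{1}{\sqrt{539}} \left(-1531\right) \frac{1}{784364} = 2 \frac{1}{7 \sqrt{11}} \left(-1531\right) \frac{1}{784364} = 2 \frac{\sqrt{11}}{77} \left(-1531\right) \frac{1}{784364} = - \frac{3062 \sqrt{11}}{77} \cdot \frac{1}{784364} = - \frac{1531 \sqrt{11}}{30198014}$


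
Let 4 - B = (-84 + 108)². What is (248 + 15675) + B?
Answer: 15351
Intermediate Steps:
B = -572 (B = 4 - (-84 + 108)² = 4 - 1*24² = 4 - 1*576 = 4 - 576 = -572)
(248 + 15675) + B = (248 + 15675) - 572 = 15923 - 572 = 15351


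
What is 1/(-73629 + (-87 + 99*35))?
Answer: -1/70251 ≈ -1.4235e-5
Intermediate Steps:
1/(-73629 + (-87 + 99*35)) = 1/(-73629 + (-87 + 3465)) = 1/(-73629 + 3378) = 1/(-70251) = -1/70251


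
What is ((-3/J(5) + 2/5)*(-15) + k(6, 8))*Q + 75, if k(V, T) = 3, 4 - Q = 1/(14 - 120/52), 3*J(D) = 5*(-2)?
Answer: 3165/304 ≈ 10.411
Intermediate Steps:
J(D) = -10/3 (J(D) = (5*(-2))/3 = (⅓)*(-10) = -10/3)
Q = 595/152 (Q = 4 - 1/(14 - 120/52) = 4 - 1/(14 - 120*1/52) = 4 - 1/(14 - 30/13) = 4 - 1/152/13 = 4 - 1*13/152 = 4 - 13/152 = 595/152 ≈ 3.9145)
((-3/J(5) + 2/5)*(-15) + k(6, 8))*Q + 75 = ((-3/(-10/3) + 2/5)*(-15) + 3)*(595/152) + 75 = ((-3*(-3/10) + 2*(⅕))*(-15) + 3)*(595/152) + 75 = ((9/10 + ⅖)*(-15) + 3)*(595/152) + 75 = ((13/10)*(-15) + 3)*(595/152) + 75 = (-39/2 + 3)*(595/152) + 75 = -33/2*595/152 + 75 = -19635/304 + 75 = 3165/304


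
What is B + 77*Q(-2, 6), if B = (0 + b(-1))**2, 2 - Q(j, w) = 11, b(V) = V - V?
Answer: -693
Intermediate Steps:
b(V) = 0
Q(j, w) = -9 (Q(j, w) = 2 - 1*11 = 2 - 11 = -9)
B = 0 (B = (0 + 0)**2 = 0**2 = 0)
B + 77*Q(-2, 6) = 0 + 77*(-9) = 0 - 693 = -693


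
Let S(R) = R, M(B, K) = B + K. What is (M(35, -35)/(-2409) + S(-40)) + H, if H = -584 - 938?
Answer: -1562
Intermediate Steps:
H = -1522
(M(35, -35)/(-2409) + S(-40)) + H = ((35 - 35)/(-2409) - 40) - 1522 = (0*(-1/2409) - 40) - 1522 = (0 - 40) - 1522 = -40 - 1522 = -1562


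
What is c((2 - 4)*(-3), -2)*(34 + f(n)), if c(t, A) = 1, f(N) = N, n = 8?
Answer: 42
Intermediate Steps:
c((2 - 4)*(-3), -2)*(34 + f(n)) = 1*(34 + 8) = 1*42 = 42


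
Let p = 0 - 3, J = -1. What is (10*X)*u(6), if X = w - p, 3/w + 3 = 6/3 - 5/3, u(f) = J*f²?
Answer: -675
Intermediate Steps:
u(f) = -f²
w = -9/8 (w = 3/(-3 + (6/3 - 5/3)) = 3/(-3 + (6*(⅓) - 5*⅓)) = 3/(-3 + (2 - 5/3)) = 3/(-3 + ⅓) = 3/(-8/3) = 3*(-3/8) = -9/8 ≈ -1.1250)
p = -3
X = 15/8 (X = -9/8 - 1*(-3) = -9/8 + 3 = 15/8 ≈ 1.8750)
(10*X)*u(6) = (10*(15/8))*(-1*6²) = 75*(-1*36)/4 = (75/4)*(-36) = -675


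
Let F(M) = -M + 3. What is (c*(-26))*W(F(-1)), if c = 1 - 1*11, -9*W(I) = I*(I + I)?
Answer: -8320/9 ≈ -924.44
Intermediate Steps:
F(M) = 3 - M
W(I) = -2*I²/9 (W(I) = -I*(I + I)/9 = -I*2*I/9 = -2*I²/9)
c = -10 (c = 1 - 11 = -10)
(c*(-26))*W(F(-1)) = (-10*(-26))*(-2*(3 - 1*(-1))²/9) = 260*(-2*(3 + 1)²/9) = 260*(-2/9*4²) = 260*(-2/9*16) = 260*(-32/9) = -8320/9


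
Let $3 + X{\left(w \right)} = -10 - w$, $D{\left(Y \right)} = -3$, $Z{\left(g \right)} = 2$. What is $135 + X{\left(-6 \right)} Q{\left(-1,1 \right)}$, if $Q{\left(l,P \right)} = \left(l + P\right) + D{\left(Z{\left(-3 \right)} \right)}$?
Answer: $156$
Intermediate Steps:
$X{\left(w \right)} = -13 - w$ ($X{\left(w \right)} = -3 - \left(10 + w\right) = -13 - w$)
$Q{\left(l,P \right)} = -3 + P + l$ ($Q{\left(l,P \right)} = \left(l + P\right) - 3 = \left(P + l\right) - 3 = -3 + P + l$)
$135 + X{\left(-6 \right)} Q{\left(-1,1 \right)} = 135 + \left(-13 - -6\right) \left(-3 + 1 - 1\right) = 135 + \left(-13 + 6\right) \left(-3\right) = 135 - -21 = 135 + 21 = 156$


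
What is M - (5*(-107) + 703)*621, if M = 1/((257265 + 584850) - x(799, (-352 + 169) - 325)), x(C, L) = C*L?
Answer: -130202074295/1248007 ≈ -1.0433e+5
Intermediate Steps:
M = 1/1248007 (M = 1/((257265 + 584850) - 799*((-352 + 169) - 325)) = 1/(842115 - 799*(-183 - 325)) = 1/(842115 - 799*(-508)) = 1/(842115 - 1*(-405892)) = 1/(842115 + 405892) = 1/1248007 ≈ 8.0128e-7)
M - (5*(-107) + 703)*621 = 1/1248007 - (5*(-107) + 703)*621 = 1/1248007 - (-535 + 703)*621 = 1/1248007 - 168*621 = 1/1248007 - 1*104328 = 1/1248007 - 104328 = -130202074295/1248007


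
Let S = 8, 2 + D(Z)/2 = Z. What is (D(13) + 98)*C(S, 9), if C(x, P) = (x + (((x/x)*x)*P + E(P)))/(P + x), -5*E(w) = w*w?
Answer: 7656/17 ≈ 450.35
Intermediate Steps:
D(Z) = -4 + 2*Z
E(w) = -w**2/5 (E(w) = -w*w/5 = -w**2/5)
C(x, P) = (x - P**2/5 + P*x)/(P + x) (C(x, P) = (x + (((x/x)*x)*P - P**2/5))/(P + x) = (x + ((1*x)*P - P**2/5))/(P + x) = (x + (x*P - P**2/5))/(P + x) = (x + (P*x - P**2/5))/(P + x) = (x + (-P**2/5 + P*x))/(P + x) = (x - P**2/5 + P*x)/(P + x))
(D(13) + 98)*C(S, 9) = ((-4 + 2*13) + 98)*((8 - 1/5*9**2 + 9*8)/(9 + 8)) = ((-4 + 26) + 98)*((8 - 1/5*81 + 72)/17) = (22 + 98)*((8 - 81/5 + 72)/17) = 120*((1/17)*(319/5)) = 120*(319/85) = 7656/17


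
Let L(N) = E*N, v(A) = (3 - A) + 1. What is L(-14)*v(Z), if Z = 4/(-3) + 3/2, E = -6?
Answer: 322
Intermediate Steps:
Z = 1/6 (Z = 4*(-1/3) + 3*(1/2) = -4/3 + 3/2 = 1/6 ≈ 0.16667)
v(A) = 4 - A
L(N) = -6*N
L(-14)*v(Z) = (-6*(-14))*(4 - 1*1/6) = 84*(4 - 1/6) = 84*(23/6) = 322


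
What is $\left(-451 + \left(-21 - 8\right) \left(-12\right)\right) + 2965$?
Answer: $2862$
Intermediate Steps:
$\left(-451 + \left(-21 - 8\right) \left(-12\right)\right) + 2965 = \left(-451 - -348\right) + 2965 = \left(-451 + 348\right) + 2965 = -103 + 2965 = 2862$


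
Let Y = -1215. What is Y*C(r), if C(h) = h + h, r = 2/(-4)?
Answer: 1215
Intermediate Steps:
r = -1/2 (r = 2*(-1/4) = -1/2 ≈ -0.50000)
C(h) = 2*h
Y*C(r) = -2430*(-1)/2 = -1215*(-1) = 1215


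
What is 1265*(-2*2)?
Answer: -5060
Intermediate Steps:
1265*(-2*2) = 1265*(-4) = -5060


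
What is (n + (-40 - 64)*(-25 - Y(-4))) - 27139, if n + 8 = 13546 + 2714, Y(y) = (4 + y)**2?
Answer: -8287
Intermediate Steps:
n = 16252 (n = -8 + (13546 + 2714) = -8 + 16260 = 16252)
(n + (-40 - 64)*(-25 - Y(-4))) - 27139 = (16252 + (-40 - 64)*(-25 - (4 - 4)**2)) - 27139 = (16252 - 104*(-25 - 1*0**2)) - 27139 = (16252 - 104*(-25 - 1*0)) - 27139 = (16252 - 104*(-25 + 0)) - 27139 = (16252 - 104*(-25)) - 27139 = (16252 + 2600) - 27139 = 18852 - 27139 = -8287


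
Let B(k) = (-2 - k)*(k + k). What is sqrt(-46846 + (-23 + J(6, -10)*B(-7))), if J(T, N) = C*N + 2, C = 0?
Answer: I*sqrt(47009) ≈ 216.82*I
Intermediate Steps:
B(k) = 2*k*(-2 - k) (B(k) = (-2 - k)*(2*k) = 2*k*(-2 - k))
J(T, N) = 2 (J(T, N) = 0*N + 2 = 0 + 2 = 2)
sqrt(-46846 + (-23 + J(6, -10)*B(-7))) = sqrt(-46846 + (-23 + 2*(-2*(-7)*(2 - 7)))) = sqrt(-46846 + (-23 + 2*(-2*(-7)*(-5)))) = sqrt(-46846 + (-23 + 2*(-70))) = sqrt(-46846 + (-23 - 140)) = sqrt(-46846 - 163) = sqrt(-47009) = I*sqrt(47009)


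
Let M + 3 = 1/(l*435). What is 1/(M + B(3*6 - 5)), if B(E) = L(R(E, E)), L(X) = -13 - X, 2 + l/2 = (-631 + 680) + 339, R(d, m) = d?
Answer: -335820/9738779 ≈ -0.034483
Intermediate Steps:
l = 772 (l = -4 + 2*((-631 + 680) + 339) = -4 + 2*(49 + 339) = -4 + 2*388 = -4 + 776 = 772)
B(E) = -13 - E
M = -1007459/335820 (M = -3 + 1/(772*435) = -3 + 1/335820 = -1007459/335820 ≈ -3.0000)
1/(M + B(3*6 - 5)) = 1/(-1007459/335820 + (-13 - (3*6 - 5))) = 1/(-1007459/335820 + (-13 - (18 - 5))) = 1/(-1007459/335820 + (-13 - 1*13)) = 1/(-1007459/335820 + (-13 - 13)) = 1/(-1007459/335820 - 26) = 1/(-9738779/335820) = -335820/9738779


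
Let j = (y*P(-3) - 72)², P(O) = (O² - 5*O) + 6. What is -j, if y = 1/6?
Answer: -4489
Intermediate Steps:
y = ⅙ ≈ 0.16667
P(O) = 6 + O² - 5*O
j = 4489 (j = ((6 + (-3)² - 5*(-3))/6 - 72)² = ((6 + 9 + 15)/6 - 72)² = ((⅙)*30 - 72)² = (5 - 72)² = (-67)² = 4489)
-j = -1*4489 = -4489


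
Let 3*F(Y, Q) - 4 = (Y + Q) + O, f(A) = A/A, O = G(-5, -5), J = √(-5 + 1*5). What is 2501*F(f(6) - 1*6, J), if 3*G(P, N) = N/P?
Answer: -5002/9 ≈ -555.78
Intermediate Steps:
J = 0 (J = √(-5 + 5) = √0 = 0)
G(P, N) = N/(3*P) (G(P, N) = (N/P)/3 = N/(3*P))
O = ⅓ (O = (⅓)*(-5)/(-5) = (⅓)*(-5)*(-⅕) = ⅓ ≈ 0.33333)
f(A) = 1
F(Y, Q) = 13/9 + Q/3 + Y/3 (F(Y, Q) = 4/3 + ((Y + Q) + ⅓)/3 = 4/3 + ((Q + Y) + ⅓)/3 = 4/3 + (⅓ + Q + Y)/3 = 4/3 + (⅑ + Q/3 + Y/3) = 13/9 + Q/3 + Y/3)
2501*F(f(6) - 1*6, J) = 2501*(13/9 + (⅓)*0 + (1 - 1*6)/3) = 2501*(13/9 + 0 + (1 - 6)/3) = 2501*(13/9 + 0 + (⅓)*(-5)) = 2501*(13/9 + 0 - 5/3) = 2501*(-2/9) = -5002/9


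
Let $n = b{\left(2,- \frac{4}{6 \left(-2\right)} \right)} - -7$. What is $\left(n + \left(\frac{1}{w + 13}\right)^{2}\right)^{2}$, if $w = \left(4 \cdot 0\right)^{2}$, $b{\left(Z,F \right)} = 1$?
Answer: $\frac{1830609}{28561} \approx 64.095$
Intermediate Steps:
$w = 0$ ($w = 0^{2} = 0$)
$n = 8$ ($n = 1 - -7 = 1 + 7 = 8$)
$\left(n + \left(\frac{1}{w + 13}\right)^{2}\right)^{2} = \left(8 + \left(\frac{1}{0 + 13}\right)^{2}\right)^{2} = \left(8 + \left(\frac{1}{13}\right)^{2}\right)^{2} = \left(8 + \frac{1}{169}\right)^{2} = \left(\frac{1353}{169}\right)^{2} = \frac{1830609}{28561}$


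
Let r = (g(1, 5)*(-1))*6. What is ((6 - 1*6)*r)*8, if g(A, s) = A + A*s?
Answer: 0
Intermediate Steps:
r = -36 (r = ((1*(1 + 5))*(-1))*6 = ((1*6)*(-1))*6 = (6*(-1))*6 = -6*6 = -36)
((6 - 1*6)*r)*8 = ((6 - 1*6)*(-36))*8 = ((6 - 6)*(-36))*8 = (0*(-36))*8 = 0*8 = 0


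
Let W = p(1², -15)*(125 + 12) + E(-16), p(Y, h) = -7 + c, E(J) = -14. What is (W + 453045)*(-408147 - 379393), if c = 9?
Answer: -356995819700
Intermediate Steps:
p(Y, h) = 2 (p(Y, h) = -7 + 9 = 2)
W = 260 (W = 2*(125 + 12) - 14 = 2*137 - 14 = 274 - 14 = 260)
(W + 453045)*(-408147 - 379393) = (260 + 453045)*(-408147 - 379393) = 453305*(-787540) = -356995819700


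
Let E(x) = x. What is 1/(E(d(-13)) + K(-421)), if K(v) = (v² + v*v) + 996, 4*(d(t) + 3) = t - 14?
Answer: 4/1421873 ≈ 2.8132e-6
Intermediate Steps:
d(t) = -13/2 + t/4 (d(t) = -3 + (t - 14)/4 = -3 + (-14 + t)/4 = -3 + (-7/2 + t/4) = -13/2 + t/4)
K(v) = 996 + 2*v² (K(v) = (v² + v²) + 996 = 2*v² + 996 = 996 + 2*v²)
1/(E(d(-13)) + K(-421)) = 1/((-13/2 + (¼)*(-13)) + (996 + 2*(-421)²)) = 1/((-13/2 - 13/4) + (996 + 2*177241)) = 1/(-39/4 + (996 + 354482)) = 1/(-39/4 + 355478) = 1/(1421873/4) = 4/1421873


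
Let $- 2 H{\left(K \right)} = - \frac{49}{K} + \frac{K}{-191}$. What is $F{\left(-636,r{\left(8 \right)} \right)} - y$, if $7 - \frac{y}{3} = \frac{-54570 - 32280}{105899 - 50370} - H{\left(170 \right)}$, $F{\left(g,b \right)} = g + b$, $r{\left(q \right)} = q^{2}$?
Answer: $- \frac{2161683152213}{3606053260} \approx -599.46$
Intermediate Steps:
$H{\left(K \right)} = \frac{K}{382} + \frac{49}{2 K}$ ($H{\left(K \right)} = - \frac{- \frac{49}{K} + \frac{K}{-191}}{2} = - \frac{- \frac{49}{K} + K \left(- \frac{1}{191}\right)}{2} = - \frac{- \frac{49}{K} - \frac{K}{191}}{2} = \frac{K}{382} + \frac{49}{2 K}$)
$F{\left(g,b \right)} = b + g$
$y = \frac{99020687493}{3606053260}$ ($y = 21 - 3 \left(\frac{-54570 - 32280}{105899 - 50370} - \frac{9359 + 170^{2}}{382 \cdot 170}\right) = 21 - 3 \left(- \frac{86850}{55529} - \frac{1}{382} \cdot \frac{1}{170} \left(9359 + 28900\right)\right) = 21 - 3 \left(\left(-86850\right) \frac{1}{55529} - \frac{1}{382} \cdot \frac{1}{170} \cdot 38259\right) = 21 - 3 \left(- \frac{86850}{55529} - \frac{38259}{64940}\right) = 21 - - \frac{23293569033}{3606053260} = 21 + \frac{23293569033}{3606053260} = \frac{99020687493}{3606053260} \approx 27.46$)
$F{\left(-636,r{\left(8 \right)} \right)} - y = \left(8^{2} - 636\right) - \frac{99020687493}{3606053260} = \left(64 - 636\right) - \frac{99020687493}{3606053260} = -572 - \frac{99020687493}{3606053260} = - \frac{2161683152213}{3606053260}$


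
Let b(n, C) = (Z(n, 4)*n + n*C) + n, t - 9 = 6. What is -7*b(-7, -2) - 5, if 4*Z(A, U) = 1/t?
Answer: -3191/60 ≈ -53.183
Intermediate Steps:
t = 15 (t = 9 + 6 = 15)
Z(A, U) = 1/60 (Z(A, U) = (¼)/15 = (¼)*(1/15) = 1/60)
b(n, C) = 61*n/60 + C*n (b(n, C) = (n/60 + n*C) + n = (n/60 + C*n) + n = 61*n/60 + C*n)
-7*b(-7, -2) - 5 = -7*(-7)*(61 + 60*(-2))/60 - 5 = -7*(-7)*(61 - 120)/60 - 5 = -7*(-7)*(-59)/60 - 5 = -7*413/60 - 5 = -2891/60 - 5 = -3191/60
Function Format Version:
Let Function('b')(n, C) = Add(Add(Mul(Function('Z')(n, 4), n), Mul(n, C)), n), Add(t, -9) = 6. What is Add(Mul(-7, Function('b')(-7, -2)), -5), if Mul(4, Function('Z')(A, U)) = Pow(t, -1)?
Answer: Rational(-3191, 60) ≈ -53.183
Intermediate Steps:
t = 15 (t = Add(9, 6) = 15)
Function('Z')(A, U) = Rational(1, 60) (Function('Z')(A, U) = Mul(Rational(1, 4), Pow(15, -1)) = Mul(Rational(1, 4), Rational(1, 15)) = Rational(1, 60))
Function('b')(n, C) = Add(Mul(Rational(61, 60), n), Mul(C, n)) (Function('b')(n, C) = Add(Add(Mul(Rational(1, 60), n), Mul(n, C)), n) = Add(Add(Mul(Rational(1, 60), n), Mul(C, n)), n) = Add(Mul(Rational(61, 60), n), Mul(C, n)))
Add(Mul(-7, Function('b')(-7, -2)), -5) = Add(Mul(-7, Mul(Rational(1, 60), -7, Add(61, Mul(60, -2)))), -5) = Add(Mul(-7, Mul(Rational(1, 60), -7, Add(61, -120))), -5) = Add(Mul(-7, Mul(Rational(1, 60), -7, -59)), -5) = Add(Mul(-7, Rational(413, 60)), -5) = Add(Rational(-2891, 60), -5) = Rational(-3191, 60)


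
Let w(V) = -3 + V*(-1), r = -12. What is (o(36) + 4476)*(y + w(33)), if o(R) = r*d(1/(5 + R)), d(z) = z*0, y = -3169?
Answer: -14345580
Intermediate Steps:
d(z) = 0
o(R) = 0 (o(R) = -12*0 = 0)
w(V) = -3 - V
(o(36) + 4476)*(y + w(33)) = (0 + 4476)*(-3169 + (-3 - 1*33)) = 4476*(-3169 + (-3 - 33)) = 4476*(-3169 - 36) = 4476*(-3205) = -14345580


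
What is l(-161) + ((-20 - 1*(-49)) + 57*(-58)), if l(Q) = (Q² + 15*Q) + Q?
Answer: 20068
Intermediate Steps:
l(Q) = Q² + 16*Q
l(-161) + ((-20 - 1*(-49)) + 57*(-58)) = -161*(16 - 161) + ((-20 - 1*(-49)) + 57*(-58)) = -161*(-145) + ((-20 + 49) - 3306) = 23345 + (29 - 3306) = 23345 - 3277 = 20068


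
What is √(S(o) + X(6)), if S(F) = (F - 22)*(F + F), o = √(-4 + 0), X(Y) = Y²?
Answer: 2*√(7 - 22*I) ≈ 7.7572 - 5.6722*I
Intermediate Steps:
o = 2*I (o = √(-4) = 2*I ≈ 2.0*I)
S(F) = 2*F*(-22 + F) (S(F) = (-22 + F)*(2*F) = 2*F*(-22 + F))
√(S(o) + X(6)) = √(2*(2*I)*(-22 + 2*I) + 6²) = √(4*I*(-22 + 2*I) + 36) = √(36 + 4*I*(-22 + 2*I))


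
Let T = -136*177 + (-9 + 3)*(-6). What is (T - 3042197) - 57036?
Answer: -3123269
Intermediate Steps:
T = -24036 (T = -24072 - 6*(-6) = -24072 + 36 = -24036)
(T - 3042197) - 57036 = (-24036 - 3042197) - 57036 = -3066233 - 57036 = -3123269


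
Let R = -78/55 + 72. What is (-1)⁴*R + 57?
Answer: 7017/55 ≈ 127.58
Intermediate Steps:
R = 3882/55 (R = -78*1/55 + 72 = -78/55 + 72 = 3882/55 ≈ 70.582)
(-1)⁴*R + 57 = (-1)⁴*(3882/55) + 57 = 1*(3882/55) + 57 = 3882/55 + 57 = 7017/55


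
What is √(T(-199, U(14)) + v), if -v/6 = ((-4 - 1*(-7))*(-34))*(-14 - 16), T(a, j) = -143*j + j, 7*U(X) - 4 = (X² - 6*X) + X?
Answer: 2*I*√257215/7 ≈ 144.9*I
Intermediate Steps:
U(X) = 4/7 - 5*X/7 + X²/7 (U(X) = 4/7 + ((X² - 6*X) + X)/7 = 4/7 + (X² - 5*X)/7 = 4/7 + (-5*X/7 + X²/7) = 4/7 - 5*X/7 + X²/7)
T(a, j) = -142*j
v = -18360 (v = -6*(-4 - 1*(-7))*(-34)*(-14 - 16) = -6*(-4 + 7)*(-34)*(-30) = -6*3*(-34)*(-30) = -(-612)*(-30) = -6*3060 = -18360)
√(T(-199, U(14)) + v) = √(-142*(4/7 - 5/7*14 + (⅐)*14²) - 18360) = √(-142*(4/7 - 10 + (⅐)*196) - 18360) = √(-142*(4/7 - 10 + 28) - 18360) = √(-142*130/7 - 18360) = √(-18460/7 - 18360) = √(-146980/7) = 2*I*√257215/7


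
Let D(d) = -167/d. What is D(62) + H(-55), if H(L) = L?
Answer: -3577/62 ≈ -57.694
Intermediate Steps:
D(62) + H(-55) = -167/62 - 55 = -3577/62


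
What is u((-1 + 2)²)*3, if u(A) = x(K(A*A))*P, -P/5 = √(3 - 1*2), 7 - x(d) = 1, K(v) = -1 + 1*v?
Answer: -90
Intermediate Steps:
K(v) = -1 + v
x(d) = 6 (x(d) = 7 - 1*1 = 7 - 1 = 6)
P = -5 (P = -5*√(3 - 1*2) = -5*√(3 - 2) = -5*√1 = -5*1 = -5)
u(A) = -30 (u(A) = 6*(-5) = -30)
u((-1 + 2)²)*3 = -30*3 = -90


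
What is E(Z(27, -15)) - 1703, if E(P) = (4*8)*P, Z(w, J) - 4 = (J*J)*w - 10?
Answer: 192505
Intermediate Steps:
Z(w, J) = -6 + w*J² (Z(w, J) = 4 + ((J*J)*w - 10) = 4 + (J²*w - 10) = 4 + (w*J² - 10) = 4 + (-10 + w*J²) = -6 + w*J²)
E(P) = 32*P
E(Z(27, -15)) - 1703 = 32*(-6 + 27*(-15)²) - 1703 = 32*(-6 + 27*225) - 1703 = 32*(-6 + 6075) - 1703 = 32*6069 - 1703 = 194208 - 1703 = 192505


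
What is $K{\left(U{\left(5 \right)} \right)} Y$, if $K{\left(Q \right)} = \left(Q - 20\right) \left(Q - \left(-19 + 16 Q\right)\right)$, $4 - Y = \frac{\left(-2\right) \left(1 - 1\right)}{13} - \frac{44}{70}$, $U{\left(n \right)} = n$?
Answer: $3888$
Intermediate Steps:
$Y = \frac{162}{35}$ ($Y = 4 - \left(\frac{\left(-2\right) \left(1 - 1\right)}{13} - \frac{44}{70}\right) = 4 - \left(\left(-2\right) 0 \cdot \frac{1}{13} - \frac{22}{35}\right) = 4 - \left(0 \cdot \frac{1}{13} - \frac{22}{35}\right) = 4 - \left(0 - \frac{22}{35}\right) = 4 - - \frac{22}{35} = 4 + \frac{22}{35} = \frac{162}{35} \approx 4.6286$)
$K{\left(Q \right)} = \left(-20 + Q\right) \left(19 - 15 Q\right)$ ($K{\left(Q \right)} = \left(-20 + Q\right) \left(Q - \left(-19 + 16 Q\right)\right) = \left(-20 + Q\right) \left(19 - 15 Q\right)$)
$K{\left(U{\left(5 \right)} \right)} Y = \left(-380 - 15 \cdot 5^{2} + 319 \cdot 5\right) \frac{162}{35} = \left(-380 - 375 + 1595\right) \frac{162}{35} = 840 \cdot \frac{162}{35} = 3888$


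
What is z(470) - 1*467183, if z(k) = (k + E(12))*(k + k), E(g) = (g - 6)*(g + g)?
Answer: 109977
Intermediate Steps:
E(g) = 2*g*(-6 + g) (E(g) = (-6 + g)*(2*g) = 2*g*(-6 + g))
z(k) = 2*k*(144 + k) (z(k) = (k + 2*12*(-6 + 12))*(k + k) = (k + 2*12*6)*(2*k) = (k + 144)*(2*k) = (144 + k)*(2*k) = 2*k*(144 + k))
z(470) - 1*467183 = 2*470*(144 + 470) - 1*467183 = 2*470*614 - 467183 = 577160 - 467183 = 109977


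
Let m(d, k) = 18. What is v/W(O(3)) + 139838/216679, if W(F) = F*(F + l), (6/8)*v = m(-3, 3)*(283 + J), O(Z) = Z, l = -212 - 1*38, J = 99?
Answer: -627631038/53519713 ≈ -11.727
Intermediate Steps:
l = -250 (l = -212 - 38 = -250)
v = 9168 (v = 4*(18*(283 + 99))/3 = 4*(18*382)/3 = (4/3)*6876 = 9168)
W(F) = F*(-250 + F) (W(F) = F*(F - 250) = F*(-250 + F))
v/W(O(3)) + 139838/216679 = 9168/((3*(-250 + 3))) + 139838/216679 = 9168/((3*(-247))) + 139838*(1/216679) = 9168/(-741) + 139838/216679 = 9168*(-1/741) + 139838/216679 = -3056/247 + 139838/216679 = -627631038/53519713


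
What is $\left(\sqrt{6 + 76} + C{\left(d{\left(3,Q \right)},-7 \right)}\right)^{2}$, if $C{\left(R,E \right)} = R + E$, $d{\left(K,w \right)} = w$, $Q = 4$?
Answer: $\left(-3 + \sqrt{82}\right)^{2} \approx 36.668$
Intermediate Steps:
$C{\left(R,E \right)} = E + R$
$\left(\sqrt{6 + 76} + C{\left(d{\left(3,Q \right)},-7 \right)}\right)^{2} = \left(\sqrt{6 + 76} + \left(-7 + 4\right)\right)^{2} = \left(\sqrt{82} - 3\right)^{2} = \left(-3 + \sqrt{82}\right)^{2}$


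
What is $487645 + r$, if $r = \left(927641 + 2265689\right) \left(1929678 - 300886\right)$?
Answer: $5201270845005$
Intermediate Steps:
$r = 5201270357360$ ($r = 3193330 \cdot 1628792 = 5201270357360$)
$487645 + r = 487645 + 5201270357360 = 5201270845005$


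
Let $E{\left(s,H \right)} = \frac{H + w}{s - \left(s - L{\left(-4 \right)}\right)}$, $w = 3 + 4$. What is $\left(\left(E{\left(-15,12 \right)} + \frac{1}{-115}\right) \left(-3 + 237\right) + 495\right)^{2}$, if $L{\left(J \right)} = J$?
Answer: $\frac{20238761169}{52900} \approx 3.8259 \cdot 10^{5}$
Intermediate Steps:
$w = 7$
$E{\left(s,H \right)} = - \frac{7}{4} - \frac{H}{4}$ ($E{\left(s,H \right)} = \frac{H + 7}{s - \left(4 + s\right)} = \frac{7 + H}{-4} = \left(7 + H\right) \left(- \frac{1}{4}\right) = - \frac{7}{4} - \frac{H}{4}$)
$\left(\left(E{\left(-15,12 \right)} + \frac{1}{-115}\right) \left(-3 + 237\right) + 495\right)^{2} = \left(\left(\left(- \frac{7}{4} - 3\right) + \frac{1}{-115}\right) \left(-3 + 237\right) + 495\right)^{2} = \left(\left(\left(- \frac{7}{4} - 3\right) - \frac{1}{115}\right) 234 + 495\right)^{2} = \left(\left(- \frac{19}{4} - \frac{1}{115}\right) 234 + 495\right)^{2} = \left(\left(- \frac{2189}{460}\right) 234 + 495\right)^{2} = \left(- \frac{256113}{230} + 495\right)^{2} = \left(- \frac{142263}{230}\right)^{2} = \frac{20238761169}{52900}$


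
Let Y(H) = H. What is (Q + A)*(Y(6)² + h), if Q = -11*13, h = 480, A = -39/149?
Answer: -11014536/149 ≈ -73923.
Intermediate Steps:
A = -39/149 (A = -39*1/149 = -39/149 ≈ -0.26174)
Q = -143
(Q + A)*(Y(6)² + h) = (-143 - 39/149)*(6² + 480) = -21346*(36 + 480)/149 = -21346/149*516 = -11014536/149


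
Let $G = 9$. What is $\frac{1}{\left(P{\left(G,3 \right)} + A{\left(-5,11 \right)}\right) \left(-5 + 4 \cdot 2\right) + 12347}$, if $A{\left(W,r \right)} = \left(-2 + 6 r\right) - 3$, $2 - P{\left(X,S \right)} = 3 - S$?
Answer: $\frac{1}{12536} \approx 7.977 \cdot 10^{-5}$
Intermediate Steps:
$P{\left(X,S \right)} = -1 + S$ ($P{\left(X,S \right)} = 2 - \left(3 - S\right) = 2 + \left(-3 + S\right) = -1 + S$)
$A{\left(W,r \right)} = -5 + 6 r$
$\frac{1}{\left(P{\left(G,3 \right)} + A{\left(-5,11 \right)}\right) \left(-5 + 4 \cdot 2\right) + 12347} = \frac{1}{\left(\left(-1 + 3\right) + \left(-5 + 6 \cdot 11\right)\right) \left(-5 + 4 \cdot 2\right) + 12347} = \frac{1}{\left(2 + \left(-5 + 66\right)\right) \left(-5 + 8\right) + 12347} = \frac{1}{\left(2 + 61\right) 3 + 12347} = \frac{1}{63 \cdot 3 + 12347} = \frac{1}{189 + 12347} = \frac{1}{12536}$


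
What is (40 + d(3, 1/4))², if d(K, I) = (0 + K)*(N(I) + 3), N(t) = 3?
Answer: 3364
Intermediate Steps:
d(K, I) = 6*K (d(K, I) = (0 + K)*(3 + 3) = K*6 = 6*K)
(40 + d(3, 1/4))² = (40 + 6*3)² = (40 + 18)² = 58² = 3364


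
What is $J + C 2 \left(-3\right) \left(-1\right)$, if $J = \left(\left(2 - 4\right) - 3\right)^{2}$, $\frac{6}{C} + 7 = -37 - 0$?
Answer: $\frac{266}{11} \approx 24.182$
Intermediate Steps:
$C = - \frac{3}{22}$ ($C = \frac{6}{-7 - 37} = \frac{6}{-44} = 6 \left(- \frac{1}{44}\right) = - \frac{3}{22} \approx -0.13636$)
$J = 25$ ($J = \left(\left(2 - 4\right) - 3\right)^{2} = \left(-2 - 3\right)^{2} = \left(-5\right)^{2} = 25$)
$J + C 2 \left(-3\right) \left(-1\right) = 25 - \frac{3 \cdot 2 \left(-3\right) \left(-1\right)}{22} = 25 - \frac{3 \left(\left(-6\right) \left(-1\right)\right)}{22} = 25 - \frac{9}{11} = \frac{266}{11}$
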